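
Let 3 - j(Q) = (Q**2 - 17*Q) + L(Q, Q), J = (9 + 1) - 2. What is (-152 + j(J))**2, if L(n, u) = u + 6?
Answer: 8281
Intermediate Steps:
L(n, u) = 6 + u
J = 8 (J = 10 - 2 = 8)
j(Q) = -3 - Q**2 + 16*Q (j(Q) = 3 - ((Q**2 - 17*Q) + (6 + Q)) = 3 - (6 + Q**2 - 16*Q) = 3 + (-6 - Q**2 + 16*Q) = -3 - Q**2 + 16*Q)
(-152 + j(J))**2 = (-152 + (-3 - 1*8**2 + 16*8))**2 = (-152 + (-3 - 1*64 + 128))**2 = (-152 + (-3 - 64 + 128))**2 = (-152 + 61)**2 = (-91)**2 = 8281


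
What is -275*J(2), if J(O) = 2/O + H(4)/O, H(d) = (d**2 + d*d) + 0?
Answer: -4675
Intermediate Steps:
H(d) = 2*d**2 (H(d) = (d**2 + d**2) + 0 = 2*d**2 + 0 = 2*d**2)
J(O) = 34/O (J(O) = 2/O + (2*4**2)/O = 2/O + (2*16)/O = 2/O + 32/O = 34/O)
-275*J(2) = -9350/2 = -275*17 = -4675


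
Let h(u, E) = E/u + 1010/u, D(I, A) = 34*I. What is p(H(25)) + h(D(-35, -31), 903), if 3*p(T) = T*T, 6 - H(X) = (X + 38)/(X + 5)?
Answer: 41203/11900 ≈ 3.4624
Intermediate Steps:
H(X) = 6 - (38 + X)/(5 + X) (H(X) = 6 - (X + 38)/(X + 5) = 6 - (38 + X)/(5 + X))
p(T) = T²/3 (p(T) = (T*T)/3 = T²/3)
h(u, E) = 1010/u + E/u
p(H(25)) + h(D(-35, -31), 903) = ((-8 + 5*25)/(5 + 25))²/3 + (1010 + 903)/((34*(-35))) = ((-8 + 125)/30)²/3 + 1913/(-1190) = ((1/30)*117)²/3 - 1/1190*1913 = (39/10)²/3 - 1913/1190 = (⅓)*(1521/100) - 1913/1190 = 507/100 - 1913/1190 = 41203/11900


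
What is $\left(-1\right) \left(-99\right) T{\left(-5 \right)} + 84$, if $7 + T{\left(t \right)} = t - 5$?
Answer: $-1599$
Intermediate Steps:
$T{\left(t \right)} = -12 + t$ ($T{\left(t \right)} = -7 + \left(t - 5\right) = -7 + \left(-5 + t\right) = -12 + t$)
$\left(-1\right) \left(-99\right) T{\left(-5 \right)} + 84 = \left(-1\right) \left(-99\right) \left(-12 - 5\right) + 84 = 99 \left(-17\right) + 84 = -1683 + 84 = -1599$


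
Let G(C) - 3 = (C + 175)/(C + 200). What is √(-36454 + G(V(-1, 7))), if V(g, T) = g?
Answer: 5*I*√57738457/199 ≈ 190.92*I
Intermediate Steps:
G(C) = 3 + (175 + C)/(200 + C) (G(C) = 3 + (C + 175)/(C + 200) = 3 + (175 + C)/(200 + C))
√(-36454 + G(V(-1, 7))) = √(-36454 + (775 + 4*(-1))/(200 - 1)) = √(-36454 + (775 - 4)/199) = √(-36454 + (1/199)*771) = √(-36454 + 771/199) = √(-7253575/199) = 5*I*√57738457/199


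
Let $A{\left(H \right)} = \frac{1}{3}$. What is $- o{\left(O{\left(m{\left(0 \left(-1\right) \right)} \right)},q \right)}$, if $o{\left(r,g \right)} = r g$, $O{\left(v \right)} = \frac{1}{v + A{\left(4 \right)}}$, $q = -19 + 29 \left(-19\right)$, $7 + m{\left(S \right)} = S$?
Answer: $- \frac{171}{2} \approx -85.5$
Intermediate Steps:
$m{\left(S \right)} = -7 + S$
$A{\left(H \right)} = \frac{1}{3}$
$q = -570$ ($q = -19 - 551 = -570$)
$O{\left(v \right)} = \frac{1}{\frac{1}{3} + v}$ ($O{\left(v \right)} = \frac{1}{v + \frac{1}{3}} = \frac{1}{\frac{1}{3} + v}$)
$o{\left(r,g \right)} = g r$
$- o{\left(O{\left(m{\left(0 \left(-1\right) \right)} \right)},q \right)} = - \left(-570\right) \frac{3}{1 + 3 \left(-7 + 0 \left(-1\right)\right)} = - \left(-570\right) \frac{3}{1 + 3 \left(-7 + 0\right)} = - \left(-570\right) \frac{3}{1 + 3 \left(-7\right)} = - \left(-570\right) \frac{3}{1 - 21} = - \left(-570\right) \frac{3}{-20} = - \left(-570\right) 3 \left(- \frac{1}{20}\right) = - \frac{\left(-570\right) \left(-3\right)}{20} = \left(-1\right) \frac{171}{2} = - \frac{171}{2}$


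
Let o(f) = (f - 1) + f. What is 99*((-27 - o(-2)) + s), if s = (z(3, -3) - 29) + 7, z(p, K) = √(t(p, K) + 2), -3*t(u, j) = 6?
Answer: -4356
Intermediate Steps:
t(u, j) = -2 (t(u, j) = -⅓*6 = -2)
o(f) = -1 + 2*f (o(f) = (-1 + f) + f = -1 + 2*f)
z(p, K) = 0 (z(p, K) = √(-2 + 2) = √0 = 0)
s = -22 (s = (0 - 29) + 7 = -29 + 7 = -22)
99*((-27 - o(-2)) + s) = 99*((-27 - (-1 + 2*(-2))) - 22) = 99*((-27 - (-1 - 4)) - 22) = 99*((-27 - 1*(-5)) - 22) = 99*((-27 + 5) - 22) = 99*(-22 - 22) = 99*(-44) = -4356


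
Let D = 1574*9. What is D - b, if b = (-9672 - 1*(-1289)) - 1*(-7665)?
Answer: 14884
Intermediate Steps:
b = -718 (b = (-9672 + 1289) + 7665 = -8383 + 7665 = -718)
D = 14166
D - b = 14166 - 1*(-718) = 14166 + 718 = 14884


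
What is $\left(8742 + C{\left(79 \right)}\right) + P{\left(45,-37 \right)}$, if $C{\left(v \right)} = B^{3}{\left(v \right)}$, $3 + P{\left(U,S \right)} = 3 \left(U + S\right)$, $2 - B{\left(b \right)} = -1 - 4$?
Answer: $9106$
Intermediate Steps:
$B{\left(b \right)} = 7$ ($B{\left(b \right)} = 2 - \left(-1 - 4\right) = 2 - -5 = 2 + 5 = 7$)
$P{\left(U,S \right)} = -3 + 3 S + 3 U$ ($P{\left(U,S \right)} = -3 + 3 \left(U + S\right) = -3 + 3 \left(S + U\right) = -3 + \left(3 S + 3 U\right) = -3 + 3 S + 3 U$)
$C{\left(v \right)} = 343$ ($C{\left(v \right)} = 7^{3} = 343$)
$\left(8742 + C{\left(79 \right)}\right) + P{\left(45,-37 \right)} = \left(8742 + 343\right) + \left(-3 + 3 \left(-37\right) + 3 \cdot 45\right) = 9085 - -21 = 9085 + 21 = 9106$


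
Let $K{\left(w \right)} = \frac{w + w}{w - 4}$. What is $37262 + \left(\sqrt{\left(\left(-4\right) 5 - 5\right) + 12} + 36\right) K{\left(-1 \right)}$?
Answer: $\frac{186382}{5} + \frac{2 i \sqrt{13}}{5} \approx 37276.0 + 1.4422 i$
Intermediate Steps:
$K{\left(w \right)} = \frac{2 w}{-4 + w}$
$37262 + \left(\sqrt{\left(\left(-4\right) 5 - 5\right) + 12} + 36\right) K{\left(-1 \right)} = 37262 + \left(\sqrt{\left(\left(-4\right) 5 - 5\right) + 12} + 36\right) 2 \left(-1\right) \frac{1}{-4 - 1} = 37262 + \left(\sqrt{\left(-20 - 5\right) + 12} + 36\right) 2 \left(-1\right) \frac{1}{-5} = 37262 + \left(\sqrt{-25 + 12} + 36\right) 2 \left(-1\right) \left(- \frac{1}{5}\right) = 37262 + \left(\sqrt{-13} + 36\right) \frac{2}{5} = 37262 + \left(i \sqrt{13} + 36\right) \frac{2}{5} = 37262 + \left(36 + i \sqrt{13}\right) \frac{2}{5} = 37262 + \left(\frac{72}{5} + \frac{2 i \sqrt{13}}{5}\right) = \frac{186382}{5} + \frac{2 i \sqrt{13}}{5}$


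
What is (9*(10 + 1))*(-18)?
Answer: -1782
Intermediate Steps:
(9*(10 + 1))*(-18) = (9*11)*(-18) = 99*(-18) = -1782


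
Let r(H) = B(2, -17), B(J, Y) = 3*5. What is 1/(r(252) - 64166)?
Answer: -1/64151 ≈ -1.5588e-5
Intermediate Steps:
B(J, Y) = 15
r(H) = 15
1/(r(252) - 64166) = 1/(15 - 64166) = 1/(-64151) = -1/64151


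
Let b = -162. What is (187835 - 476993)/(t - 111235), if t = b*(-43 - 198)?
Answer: 289158/72193 ≈ 4.0053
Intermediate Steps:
t = 39042 (t = -162*(-43 - 198) = -162*(-241) = 39042)
(187835 - 476993)/(t - 111235) = (187835 - 476993)/(39042 - 111235) = -289158/(-72193) = -289158*(-1/72193) = 289158/72193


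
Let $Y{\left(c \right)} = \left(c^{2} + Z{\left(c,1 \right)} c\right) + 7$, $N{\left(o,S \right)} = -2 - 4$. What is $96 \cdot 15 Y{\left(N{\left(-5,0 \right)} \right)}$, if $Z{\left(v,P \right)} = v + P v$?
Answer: $165600$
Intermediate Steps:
$N{\left(o,S \right)} = -6$
$Y{\left(c \right)} = 7 + 3 c^{2}$ ($Y{\left(c \right)} = \left(c^{2} + c \left(1 + 1\right) c\right) + 7 = \left(c^{2} + c 2 c\right) + 7 = \left(c^{2} + 2 c c\right) + 7 = \left(c^{2} + 2 c^{2}\right) + 7 = 3 c^{2} + 7 = 7 + 3 c^{2}$)
$96 \cdot 15 Y{\left(N{\left(-5,0 \right)} \right)} = 96 \cdot 15 \left(7 + 3 \left(-6\right)^{2}\right) = 1440 \left(7 + 3 \cdot 36\right) = 1440 \left(7 + 108\right) = 1440 \cdot 115 = 165600$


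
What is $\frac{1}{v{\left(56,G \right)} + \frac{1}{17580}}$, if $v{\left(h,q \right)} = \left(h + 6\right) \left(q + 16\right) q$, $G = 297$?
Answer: $\frac{17580}{101323771561} \approx 1.735 \cdot 10^{-7}$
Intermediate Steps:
$v{\left(h,q \right)} = q \left(6 + h\right) \left(16 + q\right)$ ($v{\left(h,q \right)} = \left(6 + h\right) \left(16 + q\right) q = q \left(6 + h\right) \left(16 + q\right)$)
$\frac{1}{v{\left(56,G \right)} + \frac{1}{17580}} = \frac{1}{297 \left(96 + 6 \cdot 297 + 16 \cdot 56 + 56 \cdot 297\right) + \frac{1}{17580}} = \frac{1}{297 \left(96 + 1782 + 896 + 16632\right) + \frac{1}{17580}} = \frac{1}{297 \cdot 19406 + \frac{1}{17580}} = \frac{1}{5763582 + \frac{1}{17580}} = \frac{1}{\frac{101323771561}{17580}} = \frac{17580}{101323771561}$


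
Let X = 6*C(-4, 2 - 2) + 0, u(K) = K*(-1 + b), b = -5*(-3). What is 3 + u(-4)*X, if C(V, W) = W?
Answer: 3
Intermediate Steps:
b = 15
u(K) = 14*K (u(K) = K*(-1 + 15) = K*14 = 14*K)
X = 0 (X = 6*(2 - 2) + 0 = 6*0 + 0 = 0 + 0 = 0)
3 + u(-4)*X = 3 + (14*(-4))*0 = 3 - 56*0 = 3 + 0 = 3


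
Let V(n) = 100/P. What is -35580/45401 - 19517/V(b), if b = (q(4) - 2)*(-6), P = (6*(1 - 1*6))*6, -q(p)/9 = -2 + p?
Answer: 7974643953/227005 ≈ 35130.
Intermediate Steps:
q(p) = 18 - 9*p (q(p) = -9*(-2 + p) = 18 - 9*p)
P = -180 (P = (6*(1 - 6))*6 = (6*(-5))*6 = -30*6 = -180)
b = 120 (b = ((18 - 9*4) - 2)*(-6) = ((18 - 36) - 2)*(-6) = (-18 - 2)*(-6) = -20*(-6) = 120)
V(n) = -5/9 (V(n) = 100/(-180) = 100*(-1/180) = -5/9)
-35580/45401 - 19517/V(b) = -35580/45401 - 19517/(-5/9) = -35580*1/45401 - 19517*(-9/5) = -35580/45401 + 175653/5 = 7974643953/227005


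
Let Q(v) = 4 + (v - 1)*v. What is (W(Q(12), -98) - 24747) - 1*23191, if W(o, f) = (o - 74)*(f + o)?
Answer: -45582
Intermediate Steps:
Q(v) = 4 + v*(-1 + v) (Q(v) = 4 + (-1 + v)*v = 4 + v*(-1 + v))
W(o, f) = (-74 + o)*(f + o)
(W(Q(12), -98) - 24747) - 1*23191 = (((4 + 12² - 1*12)² - 74*(-98) - 74*(4 + 12² - 1*12) - 98*(4 + 12² - 1*12)) - 24747) - 1*23191 = (((4 + 144 - 12)² + 7252 - 74*(4 + 144 - 12) - 98*(4 + 144 - 12)) - 24747) - 23191 = ((136² + 7252 - 74*136 - 98*136) - 24747) - 23191 = ((18496 + 7252 - 10064 - 13328) - 24747) - 23191 = (2356 - 24747) - 23191 = -22391 - 23191 = -45582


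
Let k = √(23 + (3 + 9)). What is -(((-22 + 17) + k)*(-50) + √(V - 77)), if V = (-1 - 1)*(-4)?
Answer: -250 + 50*√35 - I*√69 ≈ 45.804 - 8.3066*I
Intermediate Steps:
k = √35 (k = √(23 + 12) = √35 ≈ 5.9161)
V = 8 (V = -2*(-4) = 8)
-(((-22 + 17) + k)*(-50) + √(V - 77)) = -(((-22 + 17) + √35)*(-50) + √(8 - 77)) = -((-5 + √35)*(-50) + √(-69)) = -((250 - 50*√35) + I*√69) = -(250 - 50*√35 + I*√69) = -250 + 50*√35 - I*√69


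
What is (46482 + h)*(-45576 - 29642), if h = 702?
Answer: -3549086112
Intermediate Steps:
(46482 + h)*(-45576 - 29642) = (46482 + 702)*(-45576 - 29642) = 47184*(-75218) = -3549086112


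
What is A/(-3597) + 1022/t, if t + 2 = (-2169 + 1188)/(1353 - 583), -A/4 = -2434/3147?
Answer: -8907995691916/28537112439 ≈ -312.15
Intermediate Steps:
A = 9736/3147 (A = -(-9736)/3147 = -4*(-2434/3147) = 9736/3147 ≈ 3.0937)
t = -2521/770 (t = -2 + (-2169 + 1188)/(1353 - 583) = -2 - 981/770 = -2521/770 ≈ -3.2740)
A/(-3597) + 1022/t = (9736/3147)/(-3597) + 1022/(-2521/770) = (9736/3147)*(-1/3597) + 1022*(-770/2521) = -9736/11319759 - 786940/2521 = -8907995691916/28537112439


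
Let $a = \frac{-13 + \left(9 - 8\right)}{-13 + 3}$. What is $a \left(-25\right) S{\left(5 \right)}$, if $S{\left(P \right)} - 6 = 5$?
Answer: $-330$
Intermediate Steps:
$S{\left(P \right)} = 11$ ($S{\left(P \right)} = 6 + 5 = 11$)
$a = \frac{6}{5}$ ($a = \frac{-13 + 1}{-10} = \left(-12\right) \left(- \frac{1}{10}\right) = \frac{6}{5} \approx 1.2$)
$a \left(-25\right) S{\left(5 \right)} = \frac{6}{5} \left(-25\right) 11 = \left(-30\right) 11 = -330$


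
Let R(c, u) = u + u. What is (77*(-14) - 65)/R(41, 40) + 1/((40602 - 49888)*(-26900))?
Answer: -7137846403/499586800 ≈ -14.288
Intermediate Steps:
R(c, u) = 2*u
(77*(-14) - 65)/R(41, 40) + 1/((40602 - 49888)*(-26900)) = (77*(-14) - 65)/((2*40)) + 1/((40602 - 49888)*(-26900)) = (-1078 - 65)/80 - 1/26900/(-9286) = -1143*1/80 - 1/9286*(-1/26900) = -1143/80 + 1/249793400 = -7137846403/499586800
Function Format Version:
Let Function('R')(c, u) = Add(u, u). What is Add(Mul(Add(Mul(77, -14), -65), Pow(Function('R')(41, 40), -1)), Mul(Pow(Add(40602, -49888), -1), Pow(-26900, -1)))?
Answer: Rational(-7137846403, 499586800) ≈ -14.288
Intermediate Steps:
Function('R')(c, u) = Mul(2, u)
Add(Mul(Add(Mul(77, -14), -65), Pow(Function('R')(41, 40), -1)), Mul(Pow(Add(40602, -49888), -1), Pow(-26900, -1))) = Add(Mul(Add(Mul(77, -14), -65), Pow(Mul(2, 40), -1)), Mul(Pow(Add(40602, -49888), -1), Pow(-26900, -1))) = Add(Mul(Add(-1078, -65), Pow(80, -1)), Mul(Pow(-9286, -1), Rational(-1, 26900))) = Add(Mul(-1143, Rational(1, 80)), Mul(Rational(-1, 9286), Rational(-1, 26900))) = Add(Rational(-1143, 80), Rational(1, 249793400)) = Rational(-7137846403, 499586800)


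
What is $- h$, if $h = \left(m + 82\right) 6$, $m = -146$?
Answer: $384$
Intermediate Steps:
$h = -384$ ($h = \left(-146 + 82\right) 6 = \left(-64\right) 6 = -384$)
$- h = \left(-1\right) \left(-384\right) = 384$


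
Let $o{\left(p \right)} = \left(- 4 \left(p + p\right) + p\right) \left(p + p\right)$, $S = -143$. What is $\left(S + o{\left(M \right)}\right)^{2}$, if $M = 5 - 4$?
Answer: $24649$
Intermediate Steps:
$M = 1$
$o{\left(p \right)} = - 14 p^{2}$ ($o{\left(p \right)} = \left(- 4 \cdot 2 p + p\right) 2 p = \left(- 8 p + p\right) 2 p = - 7 p 2 p = - 14 p^{2}$)
$\left(S + o{\left(M \right)}\right)^{2} = \left(-143 - 14 \cdot 1^{2}\right)^{2} = \left(-143 - 14\right)^{2} = \left(-157\right)^{2} = 24649$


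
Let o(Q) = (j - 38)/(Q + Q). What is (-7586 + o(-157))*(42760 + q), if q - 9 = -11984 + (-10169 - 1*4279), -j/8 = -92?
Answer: -19463101287/157 ≈ -1.2397e+8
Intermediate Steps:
j = 736 (j = -8*(-92) = 736)
o(Q) = 349/Q (o(Q) = (736 - 38)/(Q + Q) = 698/((2*Q)) = 698*(1/(2*Q)) = 349/Q)
q = -26423 (q = 9 + (-11984 + (-10169 - 1*4279)) = 9 + (-11984 + (-10169 - 4279)) = 9 + (-11984 - 14448) = 9 - 26432 = -26423)
(-7586 + o(-157))*(42760 + q) = (-7586 + 349/(-157))*(42760 - 26423) = (-7586 + 349*(-1/157))*16337 = (-7586 - 349/157)*16337 = -1191351/157*16337 = -19463101287/157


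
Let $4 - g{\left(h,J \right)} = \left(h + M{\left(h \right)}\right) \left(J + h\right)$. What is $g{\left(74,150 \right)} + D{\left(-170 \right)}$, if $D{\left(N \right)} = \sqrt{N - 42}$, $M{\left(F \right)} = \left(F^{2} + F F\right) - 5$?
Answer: $-2468700 + 2 i \sqrt{53} \approx -2.4687 \cdot 10^{6} + 14.56 i$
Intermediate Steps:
$M{\left(F \right)} = -5 + 2 F^{2}$ ($M{\left(F \right)} = \left(F^{2} + F^{2}\right) - 5 = 2 F^{2} - 5 = -5 + 2 F^{2}$)
$D{\left(N \right)} = \sqrt{-42 + N}$
$g{\left(h,J \right)} = 4 - \left(J + h\right) \left(-5 + h + 2 h^{2}\right)$ ($g{\left(h,J \right)} = 4 - \left(h + \left(-5 + 2 h^{2}\right)\right) \left(J + h\right) = 4 - \left(-5 + h + 2 h^{2}\right) \left(J + h\right) = 4 - \left(J + h\right) \left(-5 + h + 2 h^{2}\right)$)
$g{\left(74,150 \right)} + D{\left(-170 \right)} = \left(4 - 74^{2} - 150 \cdot 74 - 150 \left(-5 + 2 \cdot 74^{2}\right) - 74 \left(-5 + 2 \cdot 74^{2}\right)\right) + \sqrt{-42 - 170} = \left(4 - 5476 - 11100 - 150 \left(-5 + 2 \cdot 5476\right) - 74 \left(-5 + 2 \cdot 5476\right)\right) + \sqrt{-212} = \left(4 - 5476 - 11100 - 150 \left(-5 + 10952\right) - 74 \left(-5 + 10952\right)\right) + 2 i \sqrt{53} = \left(4 - 5476 - 11100 - 150 \cdot 10947 - 74 \cdot 10947\right) + 2 i \sqrt{53} = \left(4 - 5476 - 11100 - 1642050 - 810078\right) + 2 i \sqrt{53} = -2468700 + 2 i \sqrt{53}$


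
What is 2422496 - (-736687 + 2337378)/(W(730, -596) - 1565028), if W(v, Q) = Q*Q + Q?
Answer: 2932210139059/1210408 ≈ 2.4225e+6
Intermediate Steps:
W(v, Q) = Q + Q**2 (W(v, Q) = Q**2 + Q = Q + Q**2)
2422496 - (-736687 + 2337378)/(W(730, -596) - 1565028) = 2422496 - (-736687 + 2337378)/(-596*(1 - 596) - 1565028) = 2422496 - 1600691/(-596*(-595) - 1565028) = 2422496 - 1600691/(354620 - 1565028) = 2422496 - 1600691/(-1210408) = 2422496 - 1600691*(-1)/1210408 = 2422496 - 1*(-1600691/1210408) = 2422496 + 1600691/1210408 = 2932210139059/1210408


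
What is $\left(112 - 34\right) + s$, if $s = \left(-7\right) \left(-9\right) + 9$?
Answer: $150$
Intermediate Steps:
$s = 72$ ($s = 63 + 9 = 72$)
$\left(112 - 34\right) + s = \left(112 - 34\right) + 72 = 78 + 72 = 150$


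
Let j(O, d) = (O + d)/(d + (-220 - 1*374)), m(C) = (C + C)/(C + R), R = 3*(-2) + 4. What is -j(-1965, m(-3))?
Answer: -3273/988 ≈ -3.3128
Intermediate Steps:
R = -2 (R = -6 + 4 = -2)
m(C) = 2*C/(-2 + C) (m(C) = (C + C)/(C - 2) = (2*C)/(-2 + C) = 2*C/(-2 + C))
j(O, d) = (O + d)/(-594 + d) (j(O, d) = (O + d)/(d + (-220 - 374)) = (O + d)/(d - 594) = (O + d)/(-594 + d))
-j(-1965, m(-3)) = -(-1965 + 2*(-3)/(-2 - 3))/(-594 + 2*(-3)/(-2 - 3)) = -(-1965 + 2*(-3)/(-5))/(-594 + 2*(-3)/(-5)) = -(-1965 + 2*(-3)*(-1/5))/(-594 + 2*(-3)*(-1/5)) = -(-1965 + 6/5)/(-594 + 6/5) = -(-9819)/((-2964/5)*5) = -(-5)*(-9819)/(2964*5) = -1*3273/988 = -3273/988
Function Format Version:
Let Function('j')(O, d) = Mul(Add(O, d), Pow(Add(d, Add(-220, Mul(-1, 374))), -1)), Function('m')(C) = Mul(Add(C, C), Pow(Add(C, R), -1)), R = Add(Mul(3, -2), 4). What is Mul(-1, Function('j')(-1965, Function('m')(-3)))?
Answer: Rational(-3273, 988) ≈ -3.3128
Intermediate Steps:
R = -2 (R = Add(-6, 4) = -2)
Function('m')(C) = Mul(2, C, Pow(Add(-2, C), -1)) (Function('m')(C) = Mul(Add(C, C), Pow(Add(C, -2), -1)) = Mul(Mul(2, C), Pow(Add(-2, C), -1)) = Mul(2, C, Pow(Add(-2, C), -1)))
Function('j')(O, d) = Mul(Pow(Add(-594, d), -1), Add(O, d)) (Function('j')(O, d) = Mul(Add(O, d), Pow(Add(d, Add(-220, -374)), -1)) = Mul(Add(O, d), Pow(Add(d, -594), -1)) = Mul(Add(O, d), Pow(Add(-594, d), -1)) = Mul(Pow(Add(-594, d), -1), Add(O, d)))
Mul(-1, Function('j')(-1965, Function('m')(-3))) = Mul(-1, Mul(Pow(Add(-594, Mul(2, -3, Pow(Add(-2, -3), -1))), -1), Add(-1965, Mul(2, -3, Pow(Add(-2, -3), -1))))) = Mul(-1, Mul(Pow(Add(-594, Mul(2, -3, Pow(-5, -1))), -1), Add(-1965, Mul(2, -3, Pow(-5, -1))))) = Mul(-1, Mul(Pow(Add(-594, Mul(2, -3, Rational(-1, 5))), -1), Add(-1965, Mul(2, -3, Rational(-1, 5))))) = Mul(-1, Mul(Pow(Add(-594, Rational(6, 5)), -1), Add(-1965, Rational(6, 5)))) = Mul(-1, Mul(Pow(Rational(-2964, 5), -1), Rational(-9819, 5))) = Mul(-1, Mul(Rational(-5, 2964), Rational(-9819, 5))) = Mul(-1, Rational(3273, 988)) = Rational(-3273, 988)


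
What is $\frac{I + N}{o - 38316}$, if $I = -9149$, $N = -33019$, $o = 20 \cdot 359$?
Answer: $\frac{753}{556} \approx 1.3543$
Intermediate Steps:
$o = 7180$
$\frac{I + N}{o - 38316} = \frac{-9149 - 33019}{7180 - 38316} = - \frac{42168}{-31136} = \left(-42168\right) \left(- \frac{1}{31136}\right) = \frac{753}{556}$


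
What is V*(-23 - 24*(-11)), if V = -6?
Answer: -1446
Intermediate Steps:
V*(-23 - 24*(-11)) = -6*(-23 - 24*(-11)) = -6*(-23 + 264) = -6*241 = -1446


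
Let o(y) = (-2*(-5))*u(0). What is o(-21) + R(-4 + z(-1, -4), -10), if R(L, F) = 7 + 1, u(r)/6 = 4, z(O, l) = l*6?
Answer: 248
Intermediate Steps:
z(O, l) = 6*l
u(r) = 24 (u(r) = 6*4 = 24)
R(L, F) = 8
o(y) = 240 (o(y) = -2*(-5)*24 = 10*24 = 240)
o(-21) + R(-4 + z(-1, -4), -10) = 240 + 8 = 248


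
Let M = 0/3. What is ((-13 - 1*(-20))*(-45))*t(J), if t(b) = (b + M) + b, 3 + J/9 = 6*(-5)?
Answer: 187110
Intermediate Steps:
J = -297 (J = -27 + 9*(6*(-5)) = -27 + 9*(-30) = -27 - 270 = -297)
M = 0 (M = 0*(⅓) = 0)
t(b) = 2*b (t(b) = (b + 0) + b = b + b = 2*b)
((-13 - 1*(-20))*(-45))*t(J) = ((-13 - 1*(-20))*(-45))*(2*(-297)) = ((-13 + 20)*(-45))*(-594) = (7*(-45))*(-594) = -315*(-594) = 187110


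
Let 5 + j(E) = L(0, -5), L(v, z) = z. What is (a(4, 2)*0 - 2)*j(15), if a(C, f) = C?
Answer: 20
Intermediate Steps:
j(E) = -10 (j(E) = -5 - 5 = -10)
(a(4, 2)*0 - 2)*j(15) = (4*0 - 2)*(-10) = (0 - 2)*(-10) = -2*(-10) = 20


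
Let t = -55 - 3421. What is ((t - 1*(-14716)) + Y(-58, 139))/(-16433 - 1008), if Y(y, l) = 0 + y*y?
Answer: -14604/17441 ≈ -0.83734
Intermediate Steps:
t = -3476
Y(y, l) = y² (Y(y, l) = 0 + y² = y²)
((t - 1*(-14716)) + Y(-58, 139))/(-16433 - 1008) = ((-3476 - 1*(-14716)) + (-58)²)/(-16433 - 1008) = ((-3476 + 14716) + 3364)/(-17441) = (11240 + 3364)*(-1/17441) = 14604*(-1/17441) = -14604/17441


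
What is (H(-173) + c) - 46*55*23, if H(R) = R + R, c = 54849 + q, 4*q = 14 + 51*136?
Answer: -3899/2 ≈ -1949.5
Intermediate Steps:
q = 3475/2 (q = (14 + 51*136)/4 = (14 + 6936)/4 = (¼)*6950 = 3475/2 ≈ 1737.5)
c = 113173/2 (c = 54849 + 3475/2 = 113173/2 ≈ 56587.)
H(R) = 2*R
(H(-173) + c) - 46*55*23 = (2*(-173) + 113173/2) - 46*55*23 = (-346 + 113173/2) - 2530*23 = 112481/2 - 58190 = -3899/2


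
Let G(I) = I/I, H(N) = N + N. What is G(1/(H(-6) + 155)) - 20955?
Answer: -20954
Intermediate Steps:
H(N) = 2*N
G(I) = 1
G(1/(H(-6) + 155)) - 20955 = 1 - 20955 = -20954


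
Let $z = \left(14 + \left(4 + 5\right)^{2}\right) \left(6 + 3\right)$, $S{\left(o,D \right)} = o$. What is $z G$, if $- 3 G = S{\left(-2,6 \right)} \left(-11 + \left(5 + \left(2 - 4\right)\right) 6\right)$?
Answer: $3990$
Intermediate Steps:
$G = \frac{14}{3}$ ($G = - \frac{\left(-2\right) \left(-11 + \left(5 + \left(2 - 4\right)\right) 6\right)}{3} = - \frac{\left(-2\right) \left(-11 + \left(5 - 2\right) 6\right)}{3} = - \frac{\left(-2\right) \left(-11 + 3 \cdot 6\right)}{3} = - \frac{\left(-2\right) \left(-11 + 18\right)}{3} = - \frac{\left(-2\right) 7}{3} = \left(- \frac{1}{3}\right) \left(-14\right) = \frac{14}{3} \approx 4.6667$)
$z = 855$ ($z = \left(14 + 9^{2}\right) 9 = \left(14 + 81\right) 9 = 95 \cdot 9 = 855$)
$z G = 855 \cdot \frac{14}{3} = 3990$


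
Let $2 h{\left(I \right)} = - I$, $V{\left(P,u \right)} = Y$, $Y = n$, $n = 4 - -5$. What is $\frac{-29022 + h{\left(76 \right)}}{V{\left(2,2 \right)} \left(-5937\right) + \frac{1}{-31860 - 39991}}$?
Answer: $\frac{521997515}{959803621} \approx 0.54386$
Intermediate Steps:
$n = 9$ ($n = 4 + 5 = 9$)
$Y = 9$
$V{\left(P,u \right)} = 9$
$h{\left(I \right)} = - \frac{I}{2}$ ($h{\left(I \right)} = \frac{\left(-1\right) I}{2} = - \frac{I}{2}$)
$\frac{-29022 + h{\left(76 \right)}}{V{\left(2,2 \right)} \left(-5937\right) + \frac{1}{-31860 - 39991}} = \frac{-29022 - 38}{9 \left(-5937\right) + \frac{1}{-31860 - 39991}} = \frac{-29022 - 38}{-53433 + \frac{1}{-71851}} = - \frac{29060}{-53433 - \frac{1}{71851}} = - \frac{29060}{- \frac{3839214484}{71851}} = \left(-29060\right) \left(- \frac{71851}{3839214484}\right) = \frac{521997515}{959803621}$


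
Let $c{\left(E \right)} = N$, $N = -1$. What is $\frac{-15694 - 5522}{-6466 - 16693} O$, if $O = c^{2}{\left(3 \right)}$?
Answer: $\frac{21216}{23159} \approx 0.9161$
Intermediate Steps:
$c{\left(E \right)} = -1$
$O = 1$ ($O = \left(-1\right)^{2} = 1$)
$\frac{-15694 - 5522}{-6466 - 16693} O = \frac{-15694 - 5522}{-6466 - 16693} \cdot 1 = - \frac{21216}{-23159} \cdot 1 = \left(-21216\right) \left(- \frac{1}{23159}\right) 1 = \frac{21216}{23159} \cdot 1 = \frac{21216}{23159}$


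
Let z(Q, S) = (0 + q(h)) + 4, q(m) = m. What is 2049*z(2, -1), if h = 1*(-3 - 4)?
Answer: -6147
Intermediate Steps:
h = -7 (h = 1*(-7) = -7)
z(Q, S) = -3 (z(Q, S) = (0 - 7) + 4 = -7 + 4 = -3)
2049*z(2, -1) = 2049*(-3) = -6147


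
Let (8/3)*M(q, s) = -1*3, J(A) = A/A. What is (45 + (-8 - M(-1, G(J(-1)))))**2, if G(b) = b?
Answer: 93025/64 ≈ 1453.5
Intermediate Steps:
J(A) = 1
M(q, s) = -9/8 (M(q, s) = 3*(-1*3)/8 = (3/8)*(-3) = -9/8)
(45 + (-8 - M(-1, G(J(-1)))))**2 = (45 + (-8 - 1*(-9/8)))**2 = (45 + (-8 + 9/8))**2 = (45 - 55/8)**2 = (305/8)**2 = 93025/64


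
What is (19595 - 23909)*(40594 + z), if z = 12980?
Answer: -231118236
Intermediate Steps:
(19595 - 23909)*(40594 + z) = (19595 - 23909)*(40594 + 12980) = -4314*53574 = -231118236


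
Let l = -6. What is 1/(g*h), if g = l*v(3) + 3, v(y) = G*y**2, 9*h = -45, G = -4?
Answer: -1/1095 ≈ -0.00091324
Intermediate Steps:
h = -5 (h = (1/9)*(-45) = -5)
v(y) = -4*y**2
g = 219 (g = -(-24)*3**2 + 3 = -(-24)*9 + 3 = -6*(-36) + 3 = 216 + 3 = 219)
1/(g*h) = 1/(219*(-5)) = 1/(-1095) = -1/1095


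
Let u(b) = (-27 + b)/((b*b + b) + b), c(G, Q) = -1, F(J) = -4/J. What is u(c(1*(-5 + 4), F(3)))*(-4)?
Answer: -112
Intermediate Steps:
u(b) = (-27 + b)/(b² + 2*b) (u(b) = (-27 + b)/((b² + b) + b) = (-27 + b)/((b + b²) + b) = (-27 + b)/(b² + 2*b))
u(c(1*(-5 + 4), F(3)))*(-4) = ((-27 - 1)/((-1)*(2 - 1)))*(-4) = -1*(-28)/1*(-4) = -1*1*(-28)*(-4) = 28*(-4) = -112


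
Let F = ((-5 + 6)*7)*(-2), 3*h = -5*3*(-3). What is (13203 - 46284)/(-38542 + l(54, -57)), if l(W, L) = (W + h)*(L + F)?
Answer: 33081/43441 ≈ 0.76152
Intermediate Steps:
h = 15 (h = (-5*3*(-3))/3 = (-15*(-3))/3 = (⅓)*45 = 15)
F = -14 (F = (1*7)*(-2) = 7*(-2) = -14)
l(W, L) = (-14 + L)*(15 + W) (l(W, L) = (W + 15)*(L - 14) = (15 + W)*(-14 + L) = (-14 + L)*(15 + W))
(13203 - 46284)/(-38542 + l(54, -57)) = (13203 - 46284)/(-38542 + (-210 - 14*54 + 15*(-57) - 57*54)) = -33081/(-38542 + (-210 - 756 - 855 - 3078)) = -33081/(-38542 - 4899) = -33081/(-43441) = -33081*(-1/43441) = 33081/43441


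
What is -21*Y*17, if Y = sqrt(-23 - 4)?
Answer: -1071*I*sqrt(3) ≈ -1855.0*I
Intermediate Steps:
Y = 3*I*sqrt(3) (Y = sqrt(-27) = 3*I*sqrt(3) ≈ 5.1962*I)
-21*Y*17 = -63*I*sqrt(3)*17 = -1071*I*sqrt(3)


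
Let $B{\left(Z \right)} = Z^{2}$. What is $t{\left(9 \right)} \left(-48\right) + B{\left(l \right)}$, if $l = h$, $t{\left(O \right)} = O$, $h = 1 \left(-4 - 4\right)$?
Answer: $-368$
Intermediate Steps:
$h = -8$ ($h = 1 \left(-8\right) = -8$)
$l = -8$
$t{\left(9 \right)} \left(-48\right) + B{\left(l \right)} = 9 \left(-48\right) + \left(-8\right)^{2} = -432 + 64 = -368$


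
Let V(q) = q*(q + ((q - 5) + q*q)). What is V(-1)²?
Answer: 36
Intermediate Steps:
V(q) = q*(-5 + q² + 2*q) (V(q) = q*(q + ((-5 + q) + q²)) = q*(q + (-5 + q + q²)) = q*(-5 + q² + 2*q))
V(-1)² = (-(-5 + (-1)² + 2*(-1)))² = (-(-5 + 1 - 2))² = (-1*(-6))² = 6² = 36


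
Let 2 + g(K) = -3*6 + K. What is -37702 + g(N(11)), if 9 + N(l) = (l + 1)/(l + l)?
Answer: -415035/11 ≈ -37730.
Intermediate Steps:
N(l) = -9 + (1 + l)/(2*l) (N(l) = -9 + (l + 1)/(l + l) = -9 + (1 + l)/((2*l)) = -9 + (1 + l)*(1/(2*l)) = -9 + (1 + l)/(2*l))
g(K) = -20 + K (g(K) = -2 + (-3*6 + K) = -2 + (-18 + K) = -20 + K)
-37702 + g(N(11)) = -37702 + (-20 + (½)*(1 - 17*11)/11) = -37702 + (-20 + (½)*(1/11)*(1 - 187)) = -37702 + (-20 + (½)*(1/11)*(-186)) = -37702 + (-20 - 93/11) = -37702 - 313/11 = -415035/11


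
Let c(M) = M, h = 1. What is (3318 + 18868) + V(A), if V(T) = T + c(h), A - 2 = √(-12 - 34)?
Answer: 22189 + I*√46 ≈ 22189.0 + 6.7823*I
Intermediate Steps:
A = 2 + I*√46 (A = 2 + √(-12 - 34) = 2 + √(-46) = 2 + I*√46 ≈ 2.0 + 6.7823*I)
V(T) = 1 + T (V(T) = T + 1 = 1 + T)
(3318 + 18868) + V(A) = (3318 + 18868) + (1 + (2 + I*√46)) = 22186 + (3 + I*√46) = 22189 + I*√46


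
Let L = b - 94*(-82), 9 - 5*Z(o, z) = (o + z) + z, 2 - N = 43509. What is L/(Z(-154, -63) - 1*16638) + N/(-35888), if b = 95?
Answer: 2206603487/2975151088 ≈ 0.74168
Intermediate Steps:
N = -43507 (N = 2 - 1*43509 = 2 - 43509 = -43507)
Z(o, z) = 9/5 - 2*z/5 - o/5 (Z(o, z) = 9/5 - ((o + z) + z)/5 = 9/5 - (o + 2*z)/5 = 9/5 + (-2*z/5 - o/5) = 9/5 - 2*z/5 - o/5)
L = 7803 (L = 95 - 94*(-82) = 95 + 7708 = 7803)
L/(Z(-154, -63) - 1*16638) + N/(-35888) = 7803/((9/5 - ⅖*(-63) - ⅕*(-154)) - 1*16638) - 43507/(-35888) = 7803/((9/5 + 126/5 + 154/5) - 16638) - 43507*(-1/35888) = 7803/(289/5 - 16638) + 43507/35888 = 7803/(-82901/5) + 43507/35888 = 7803*(-5/82901) + 43507/35888 = -39015/82901 + 43507/35888 = 2206603487/2975151088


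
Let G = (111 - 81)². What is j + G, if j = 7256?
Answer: 8156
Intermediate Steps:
G = 900 (G = 30² = 900)
j + G = 7256 + 900 = 8156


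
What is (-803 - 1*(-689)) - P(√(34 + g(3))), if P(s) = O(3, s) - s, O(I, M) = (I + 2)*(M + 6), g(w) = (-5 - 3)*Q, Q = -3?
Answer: -144 - 4*√58 ≈ -174.46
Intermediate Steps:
g(w) = 24 (g(w) = (-5 - 3)*(-3) = -8*(-3) = 24)
O(I, M) = (2 + I)*(6 + M)
P(s) = 30 + 4*s (P(s) = (12 + 2*s + 6*3 + 3*s) - s = (12 + 2*s + 18 + 3*s) - s = (30 + 5*s) - s = 30 + 4*s)
(-803 - 1*(-689)) - P(√(34 + g(3))) = (-803 - 1*(-689)) - (30 + 4*√(34 + 24)) = (-803 + 689) - (30 + 4*√58) = -114 + (-30 - 4*√58) = -144 - 4*√58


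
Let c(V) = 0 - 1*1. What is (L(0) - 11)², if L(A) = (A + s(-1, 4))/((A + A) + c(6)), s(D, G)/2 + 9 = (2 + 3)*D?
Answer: 289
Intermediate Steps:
s(D, G) = -18 + 10*D (s(D, G) = -18 + 2*((2 + 3)*D) = -18 + 2*(5*D) = -18 + 10*D)
c(V) = -1 (c(V) = 0 - 1 = -1)
L(A) = (-28 + A)/(-1 + 2*A) (L(A) = (A + (-18 + 10*(-1)))/((A + A) - 1) = (A + (-18 - 10))/(2*A - 1) = (A - 28)/(-1 + 2*A) = (-28 + A)/(-1 + 2*A))
(L(0) - 11)² = ((-28 + 0)/(-1 + 2*0) - 11)² = (-28/(-1 + 0) - 11)² = (-28/(-1) - 11)² = (-1*(-28) - 11)² = (28 - 11)² = 17² = 289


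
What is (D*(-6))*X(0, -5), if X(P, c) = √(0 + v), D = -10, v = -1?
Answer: 60*I ≈ 60.0*I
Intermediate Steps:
X(P, c) = I (X(P, c) = √(0 - 1) = √(-1) = I)
(D*(-6))*X(0, -5) = (-10*(-6))*I = 60*I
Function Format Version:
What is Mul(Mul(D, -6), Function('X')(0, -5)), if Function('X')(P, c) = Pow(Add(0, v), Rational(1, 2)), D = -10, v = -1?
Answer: Mul(60, I) ≈ Mul(60.000, I)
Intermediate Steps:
Function('X')(P, c) = I (Function('X')(P, c) = Pow(Add(0, -1), Rational(1, 2)) = Pow(-1, Rational(1, 2)) = I)
Mul(Mul(D, -6), Function('X')(0, -5)) = Mul(Mul(-10, -6), I) = Mul(60, I)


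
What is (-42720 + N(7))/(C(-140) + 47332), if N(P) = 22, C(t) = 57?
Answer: -42698/47389 ≈ -0.90101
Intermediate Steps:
(-42720 + N(7))/(C(-140) + 47332) = (-42720 + 22)/(57 + 47332) = -42698/47389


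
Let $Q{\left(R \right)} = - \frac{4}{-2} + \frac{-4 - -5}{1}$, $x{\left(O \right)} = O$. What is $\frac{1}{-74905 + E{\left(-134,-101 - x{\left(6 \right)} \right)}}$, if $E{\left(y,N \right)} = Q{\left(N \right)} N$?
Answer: $- \frac{1}{75226} \approx -1.3293 \cdot 10^{-5}$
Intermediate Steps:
$Q{\left(R \right)} = 3$ ($Q{\left(R \right)} = \left(-4\right) \left(- \frac{1}{2}\right) + \left(-4 + 5\right) 1 = 2 + 1 \cdot 1 = 2 + 1 = 3$)
$E{\left(y,N \right)} = 3 N$
$\frac{1}{-74905 + E{\left(-134,-101 - x{\left(6 \right)} \right)}} = \frac{1}{-74905 + 3 \left(-101 - 6\right)} = \frac{1}{-74905 + 3 \left(-107\right)} = \frac{1}{-74905 - 321} = \frac{1}{-75226} = - \frac{1}{75226}$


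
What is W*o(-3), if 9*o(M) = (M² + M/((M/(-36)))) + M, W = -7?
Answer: 70/3 ≈ 23.333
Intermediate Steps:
o(M) = -4 + M/9 + M²/9 (o(M) = ((M² + M/((M/(-36)))) + M)/9 = ((M² + M/((M*(-1/36)))) + M)/9 = ((M² + M/((-M/36))) + M)/9 = ((M² + (-36/M)*M) + M)/9 = ((M² - 36) + M)/9 = ((-36 + M²) + M)/9 = (-36 + M + M²)/9 = -4 + M/9 + M²/9)
W*o(-3) = -7*(-4 + (⅑)*(-3) + (⅑)*(-3)²) = -7*(-4 - ⅓ + (⅑)*9) = -7*(-4 - ⅓ + 1) = -7*(-10/3) = 70/3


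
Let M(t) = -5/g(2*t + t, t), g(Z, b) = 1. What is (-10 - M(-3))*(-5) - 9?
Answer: 16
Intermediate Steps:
M(t) = -5 (M(t) = -5/1 = -5*1 = -5)
(-10 - M(-3))*(-5) - 9 = (-10 - 1*(-5))*(-5) - 9 = (-10 + 5)*(-5) - 9 = -5*(-5) - 9 = 25 - 9 = 16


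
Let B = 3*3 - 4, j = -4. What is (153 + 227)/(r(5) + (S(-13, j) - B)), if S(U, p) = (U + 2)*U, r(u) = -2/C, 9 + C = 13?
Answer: 152/55 ≈ 2.7636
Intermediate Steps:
C = 4 (C = -9 + 13 = 4)
r(u) = -1/2 (r(u) = -2/4 = -2*1/4 = -1/2)
S(U, p) = U*(2 + U) (S(U, p) = (2 + U)*U = U*(2 + U))
B = 5 (B = 9 - 4 = 5)
(153 + 227)/(r(5) + (S(-13, j) - B)) = (153 + 227)/(-1/2 + (-13*(2 - 13) - 1*5)) = 380/(-1/2 + (-13*(-11) - 5)) = 380/(-1/2 + (143 - 5)) = 380/(-1/2 + 138) = 380/(275/2) = 380*(2/275) = 152/55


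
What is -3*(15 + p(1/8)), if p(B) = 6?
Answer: -63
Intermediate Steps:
-3*(15 + p(1/8)) = -3*(15 + 6) = -3*21 = -63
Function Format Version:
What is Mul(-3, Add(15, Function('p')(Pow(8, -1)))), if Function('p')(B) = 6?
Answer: -63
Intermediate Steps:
Mul(-3, Add(15, Function('p')(Pow(8, -1)))) = Mul(-3, Add(15, 6)) = Mul(-3, 21) = -63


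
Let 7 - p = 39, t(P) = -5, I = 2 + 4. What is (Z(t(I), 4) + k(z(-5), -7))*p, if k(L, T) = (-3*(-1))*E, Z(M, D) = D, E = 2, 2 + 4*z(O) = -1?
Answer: -320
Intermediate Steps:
I = 6
z(O) = -¾ (z(O) = -½ + (¼)*(-1) = -½ - ¼ = -¾)
k(L, T) = 6 (k(L, T) = -3*(-1)*2 = 3*2 = 6)
p = -32 (p = 7 - 1*39 = 7 - 39 = -32)
(Z(t(I), 4) + k(z(-5), -7))*p = (4 + 6)*(-32) = 10*(-32) = -320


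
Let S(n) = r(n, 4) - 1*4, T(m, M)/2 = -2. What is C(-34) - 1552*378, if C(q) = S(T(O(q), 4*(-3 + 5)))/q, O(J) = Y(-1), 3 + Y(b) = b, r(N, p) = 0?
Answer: -9973150/17 ≈ -5.8666e+5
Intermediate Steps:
Y(b) = -3 + b
O(J) = -4 (O(J) = -3 - 1 = -4)
T(m, M) = -4 (T(m, M) = 2*(-2) = -4)
S(n) = -4 (S(n) = 0 - 1*4 = 0 - 4 = -4)
C(q) = -4/q
C(-34) - 1552*378 = -4/(-34) - 1552*378 = -4*(-1/34) - 586656 = 2/17 - 586656 = -9973150/17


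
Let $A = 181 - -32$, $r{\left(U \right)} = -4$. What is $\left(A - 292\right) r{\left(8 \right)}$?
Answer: $316$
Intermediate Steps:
$A = 213$ ($A = 181 + 32 = 213$)
$\left(A - 292\right) r{\left(8 \right)} = \left(213 - 292\right) \left(-4\right) = \left(-79\right) \left(-4\right) = 316$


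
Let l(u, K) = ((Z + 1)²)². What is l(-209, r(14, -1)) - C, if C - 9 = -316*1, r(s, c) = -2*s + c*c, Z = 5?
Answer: 1603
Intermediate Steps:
r(s, c) = c² - 2*s (r(s, c) = -2*s + c² = c² - 2*s)
l(u, K) = 1296 (l(u, K) = ((5 + 1)²)² = (6²)² = 36² = 1296)
C = -307 (C = 9 - 316*1 = 9 - 316 = -307)
l(-209, r(14, -1)) - C = 1296 - 1*(-307) = 1296 + 307 = 1603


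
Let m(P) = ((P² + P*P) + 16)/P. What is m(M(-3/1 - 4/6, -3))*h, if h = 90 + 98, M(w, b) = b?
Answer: -6392/3 ≈ -2130.7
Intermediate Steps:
h = 188
m(P) = (16 + 2*P²)/P (m(P) = ((P² + P²) + 16)/P = (2*P² + 16)/P = (16 + 2*P²)/P)
m(M(-3/1 - 4/6, -3))*h = (2*(-3) + 16/(-3))*188 = (-6 + 16*(-⅓))*188 = (-6 - 16/3)*188 = -34/3*188 = -6392/3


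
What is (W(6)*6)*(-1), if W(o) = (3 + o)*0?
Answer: 0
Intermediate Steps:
W(o) = 0
(W(6)*6)*(-1) = (0*6)*(-1) = 0*(-1) = 0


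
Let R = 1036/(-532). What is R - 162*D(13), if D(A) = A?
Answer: -40051/19 ≈ -2107.9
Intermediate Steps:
R = -37/19 (R = 1036*(-1/532) = -37/19 ≈ -1.9474)
R - 162*D(13) = -37/19 - 162*13 = -37/19 - 2106 = -40051/19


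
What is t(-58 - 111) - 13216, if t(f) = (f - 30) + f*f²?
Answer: -4840224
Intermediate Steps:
t(f) = -30 + f + f³ (t(f) = (-30 + f) + f³ = -30 + f + f³)
t(-58 - 111) - 13216 = (-30 + (-58 - 111) + (-58 - 111)³) - 13216 = (-30 - 169 + (-169)³) - 13216 = (-30 - 169 - 4826809) - 13216 = -4827008 - 13216 = -4840224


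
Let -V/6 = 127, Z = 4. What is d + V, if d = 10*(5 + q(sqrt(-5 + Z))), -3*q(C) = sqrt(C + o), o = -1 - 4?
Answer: -712 - 10*sqrt(-5 + I)/3 ≈ -712.74 - 7.4904*I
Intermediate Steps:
o = -5
q(C) = -sqrt(-5 + C)/3 (q(C) = -sqrt(C - 5)/3 = -sqrt(-5 + C)/3)
V = -762 (V = -6*127 = -762)
d = 50 - 10*sqrt(-5 + I)/3 (d = 10*(5 - sqrt(-5 + sqrt(-5 + 4))/3) = 10*(5 - sqrt(-5 + sqrt(-1))/3) = 10*(5 - sqrt(-5 + I)/3) = 50 - 10*sqrt(-5 + I)/3 ≈ 49.258 - 7.4904*I)
d + V = (50 - 10*sqrt(-5 + I)/3) - 762 = -712 - 10*sqrt(-5 + I)/3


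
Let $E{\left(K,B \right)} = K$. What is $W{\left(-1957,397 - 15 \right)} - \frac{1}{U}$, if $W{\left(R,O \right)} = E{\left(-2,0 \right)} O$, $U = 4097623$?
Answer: $- \frac{3130583973}{4097623} \approx -764.0$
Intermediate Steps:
$W{\left(R,O \right)} = - 2 O$
$W{\left(-1957,397 - 15 \right)} - \frac{1}{U} = - 2 \left(397 - 15\right) - \frac{1}{4097623} = \left(-2\right) 382 - \frac{1}{4097623} = -764 - \frac{1}{4097623} = - \frac{3130583973}{4097623}$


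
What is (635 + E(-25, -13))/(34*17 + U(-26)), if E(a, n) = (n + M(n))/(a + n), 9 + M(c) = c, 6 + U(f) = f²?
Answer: 8055/15808 ≈ 0.50955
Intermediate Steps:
U(f) = -6 + f²
M(c) = -9 + c
E(a, n) = (-9 + 2*n)/(a + n) (E(a, n) = (n + (-9 + n))/(a + n) = (-9 + 2*n)/(a + n))
(635 + E(-25, -13))/(34*17 + U(-26)) = (635 + (-9 + 2*(-13))/(-25 - 13))/(34*17 + (-6 + (-26)²)) = (635 + (-9 - 26)/(-38))/(578 + (-6 + 676)) = (635 - 1/38*(-35))/(578 + 670) = (635 + 35/38)/1248 = (1/1248)*(24165/38) = 8055/15808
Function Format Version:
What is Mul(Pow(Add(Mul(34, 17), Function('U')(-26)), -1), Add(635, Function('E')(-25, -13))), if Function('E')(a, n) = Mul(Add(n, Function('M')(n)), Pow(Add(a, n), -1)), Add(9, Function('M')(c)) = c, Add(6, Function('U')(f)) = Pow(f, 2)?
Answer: Rational(8055, 15808) ≈ 0.50955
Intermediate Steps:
Function('U')(f) = Add(-6, Pow(f, 2))
Function('M')(c) = Add(-9, c)
Function('E')(a, n) = Mul(Pow(Add(a, n), -1), Add(-9, Mul(2, n))) (Function('E')(a, n) = Mul(Add(n, Add(-9, n)), Pow(Add(a, n), -1)) = Mul(Add(-9, Mul(2, n)), Pow(Add(a, n), -1)) = Mul(Pow(Add(a, n), -1), Add(-9, Mul(2, n))))
Mul(Pow(Add(Mul(34, 17), Function('U')(-26)), -1), Add(635, Function('E')(-25, -13))) = Mul(Pow(Add(Mul(34, 17), Add(-6, Pow(-26, 2))), -1), Add(635, Mul(Pow(Add(-25, -13), -1), Add(-9, Mul(2, -13))))) = Mul(Pow(Add(578, Add(-6, 676)), -1), Add(635, Mul(Pow(-38, -1), Add(-9, -26)))) = Mul(Pow(Add(578, 670), -1), Add(635, Mul(Rational(-1, 38), -35))) = Mul(Pow(1248, -1), Add(635, Rational(35, 38))) = Mul(Rational(1, 1248), Rational(24165, 38)) = Rational(8055, 15808)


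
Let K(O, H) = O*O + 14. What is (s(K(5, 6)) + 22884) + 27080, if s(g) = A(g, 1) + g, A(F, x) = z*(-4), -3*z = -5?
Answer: 149989/3 ≈ 49996.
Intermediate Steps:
z = 5/3 (z = -⅓*(-5) = 5/3 ≈ 1.6667)
K(O, H) = 14 + O² (K(O, H) = O² + 14 = 14 + O²)
A(F, x) = -20/3 (A(F, x) = (5/3)*(-4) = -20/3)
s(g) = -20/3 + g
(s(K(5, 6)) + 22884) + 27080 = ((-20/3 + (14 + 5²)) + 22884) + 27080 = ((-20/3 + (14 + 25)) + 22884) + 27080 = ((-20/3 + 39) + 22884) + 27080 = (97/3 + 22884) + 27080 = 68749/3 + 27080 = 149989/3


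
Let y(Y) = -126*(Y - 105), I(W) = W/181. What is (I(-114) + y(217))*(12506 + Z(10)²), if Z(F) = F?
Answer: -32200589916/181 ≈ -1.7790e+8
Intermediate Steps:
I(W) = W/181 (I(W) = W*(1/181) = W/181)
y(Y) = 13230 - 126*Y (y(Y) = -126*(-105 + Y) = 13230 - 126*Y)
(I(-114) + y(217))*(12506 + Z(10)²) = ((1/181)*(-114) + (13230 - 126*217))*(12506 + 10²) = (-114/181 + (13230 - 27342))*(12506 + 100) = (-114/181 - 14112)*12606 = -2554386/181*12606 = -32200589916/181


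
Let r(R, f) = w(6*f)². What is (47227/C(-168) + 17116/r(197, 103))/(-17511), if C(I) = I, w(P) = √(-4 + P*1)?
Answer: 13060945/903147336 ≈ 0.014462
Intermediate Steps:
w(P) = √(-4 + P)
r(R, f) = -4 + 6*f (r(R, f) = (√(-4 + 6*f))² = -4 + 6*f)
(47227/C(-168) + 17116/r(197, 103))/(-17511) = (47227/(-168) + 17116/(-4 + 6*103))/(-17511) = (47227*(-1/168) + 17116/(-4 + 618))*(-1/17511) = (-47227/168 + 17116/614)*(-1/17511) = (-47227/168 + 17116*(1/614))*(-1/17511) = (-47227/168 + 8558/307)*(-1/17511) = -13060945/51576*(-1/17511) = 13060945/903147336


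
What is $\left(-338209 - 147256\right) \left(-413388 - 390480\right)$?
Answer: $390249778620$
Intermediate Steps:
$\left(-338209 - 147256\right) \left(-413388 - 390480\right) = \left(-485465\right) \left(-803868\right) = 390249778620$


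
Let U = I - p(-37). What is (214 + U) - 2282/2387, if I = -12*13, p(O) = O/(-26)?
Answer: 493135/8866 ≈ 55.621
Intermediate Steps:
p(O) = -O/26 (p(O) = O*(-1/26) = -O/26)
I = -156
U = -4093/26 (U = -156 - (-1)*(-37)/26 = -156 - 1*37/26 = -156 - 37/26 = -4093/26 ≈ -157.42)
(214 + U) - 2282/2387 = (214 - 4093/26) - 2282/2387 = 1471/26 - 2282*1/2387 = 1471/26 - 326/341 = 493135/8866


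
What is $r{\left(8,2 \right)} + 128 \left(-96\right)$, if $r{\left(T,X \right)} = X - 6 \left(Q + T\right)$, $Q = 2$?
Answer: $-12346$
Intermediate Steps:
$r{\left(T,X \right)} = -12 + X - 6 T$ ($r{\left(T,X \right)} = X - 6 \left(2 + T\right) = X - \left(12 + 6 T\right) = -12 + X - 6 T$)
$r{\left(8,2 \right)} + 128 \left(-96\right) = \left(-12 + 2 - 48\right) + 128 \left(-96\right) = \left(-12 + 2 - 48\right) - 12288 = -58 - 12288 = -12346$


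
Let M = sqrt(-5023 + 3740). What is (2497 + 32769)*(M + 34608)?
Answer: 1220485728 + 35266*I*sqrt(1283) ≈ 1.2205e+9 + 1.2632e+6*I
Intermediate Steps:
M = I*sqrt(1283) (M = sqrt(-1283) = I*sqrt(1283) ≈ 35.819*I)
(2497 + 32769)*(M + 34608) = (2497 + 32769)*(I*sqrt(1283) + 34608) = 35266*(34608 + I*sqrt(1283)) = 1220485728 + 35266*I*sqrt(1283)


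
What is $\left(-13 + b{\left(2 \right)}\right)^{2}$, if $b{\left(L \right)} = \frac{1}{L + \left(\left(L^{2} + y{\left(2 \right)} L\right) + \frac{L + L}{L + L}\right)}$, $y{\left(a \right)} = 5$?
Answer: $\frac{48400}{289} \approx 167.47$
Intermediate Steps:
$b{\left(L \right)} = \frac{1}{1 + L^{2} + 6 L}$ ($b{\left(L \right)} = \frac{1}{L + \left(\left(L^{2} + 5 L\right) + \frac{L + L}{L + L}\right)} = \frac{1}{L + \left(\left(L^{2} + 5 L\right) + \frac{2 L}{2 L}\right)} = \frac{1}{L + \left(\left(L^{2} + 5 L\right) + 2 L \frac{1}{2 L}\right)} = \frac{1}{L + \left(\left(L^{2} + 5 L\right) + 1\right)} = \frac{1}{L + \left(1 + L^{2} + 5 L\right)} = \frac{1}{1 + L^{2} + 6 L}$)
$\left(-13 + b{\left(2 \right)}\right)^{2} = \left(-13 + \frac{1}{1 + 2^{2} + 6 \cdot 2}\right)^{2} = \left(-13 + \frac{1}{1 + 4 + 12}\right)^{2} = \left(-13 + \frac{1}{17}\right)^{2} = \left(- \frac{220}{17}\right)^{2} = \frac{48400}{289}$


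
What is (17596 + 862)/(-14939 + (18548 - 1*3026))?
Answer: 1678/53 ≈ 31.660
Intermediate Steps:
(17596 + 862)/(-14939 + (18548 - 1*3026)) = 18458/(-14939 + (18548 - 3026)) = 18458/(-14939 + 15522) = 18458/583 = 18458*(1/583) = 1678/53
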